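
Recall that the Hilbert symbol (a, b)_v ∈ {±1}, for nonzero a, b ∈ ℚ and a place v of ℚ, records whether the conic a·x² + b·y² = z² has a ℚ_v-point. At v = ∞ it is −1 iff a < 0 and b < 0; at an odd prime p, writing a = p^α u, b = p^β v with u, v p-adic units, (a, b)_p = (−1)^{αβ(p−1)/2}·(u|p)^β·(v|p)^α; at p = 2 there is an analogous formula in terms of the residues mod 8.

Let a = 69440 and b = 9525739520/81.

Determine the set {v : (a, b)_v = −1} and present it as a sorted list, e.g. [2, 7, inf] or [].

(a, b) ≡ (1085, 5) mod (ℚ^×)²; places V = {2, 3, 5, 7, 11, 31, ∞}.
(a,b)_5: α=1, u≡3; β=1, v≡4 (mod 5); (3|5)=-1, (4|5)=+1; sign (−1)^0·-1^1·+1^1 = -1.
(a,b)_7: α=1, u≡1; β=0, v≡6 (mod 7); (1|7)=+1, (6|7)=-1; sign (−1)^0·+1^0·-1^1 = -1.
(a,b)_31: α=1, u≡8; β=2, v≡20 (mod 31); (8|31)=+1, (20|31)=+1; sign (−1)^0·+1^2·+1^1 = +1.
(a,b)_11: α=0, u≡8; β=2, v≡3 (mod 11); (8|11)=-1, (3|11)=+1; sign (−1)^0·-1^2·+1^0 = +1.
(a,b)_3: α=0, u≡2; β=-4, v≡2 (mod 3); (2|3)=-1, (2|3)=-1; sign (−1)^0·-1^-4·-1^0 = +1.
(a,b)_∞: sgn(1085)=+, sgn(5)=+, so +1.
(a,b)_2: α=6, β=14; u≡5, v≡5 (mod 8); ε(u)ε(v)=0·0, αω(v)=6·1, βω(u)=14·1; sum ≡ 0  ⇒  +1.
(1085, 5 / ℚ) ramifies at {5, 7}: a division algebra.

[5, 7]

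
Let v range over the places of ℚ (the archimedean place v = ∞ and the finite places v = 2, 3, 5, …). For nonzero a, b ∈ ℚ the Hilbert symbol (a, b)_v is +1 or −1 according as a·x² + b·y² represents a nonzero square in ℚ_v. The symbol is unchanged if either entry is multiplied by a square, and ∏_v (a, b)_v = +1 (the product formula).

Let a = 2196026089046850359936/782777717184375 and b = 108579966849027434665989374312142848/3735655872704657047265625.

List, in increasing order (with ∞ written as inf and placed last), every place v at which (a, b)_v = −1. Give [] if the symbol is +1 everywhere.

Mod squares: a ≡ 14630, b ≡ 182. Check v ∈ {∞, 2, 3, 5, 7, 11, 13, 19, 23, 29}.
v=7: a=7^3·(≡2), b=7^5·(≡6) mod 7; (2|7)=+1, (6|7)=-1; (−1)^{3·5·3}·(+1)^5·(-1)^3 = +1.
v=23: a=23^-2·(≡4), b=23^-4·(≡7) mod 23; (4|23)=+1, (7|23)=-1; (−1)^{-2·-4·11}·(+1)^-4·(-1)^-2 = +1.
v=11: a=11^-1·(≡7), b=11^-2·(≡7) mod 11; (7|11)=-1, (7|11)=-1; (−1)^{-1·-2·5}·(-1)^-2·(-1)^-1 = -1.
v=∞: 14630 > 0 and 182 > 0  ⇒  (a,b)_∞ = +1.
v=3: a=3^-16·(≡2), b=3^-24·(≡2) mod 3; (2|3)=-1, (2|3)=-1; (−1)^{-16·-24·1}·(-1)^-24·(-1)^-16 = +1.
v=5: a=5^-5·(≡4), b=5^-8·(≡3) mod 5; (4|5)=+1, (3|5)=-1; (−1)^{-5·-8·2}·(+1)^-8·(-1)^-5 = -1.
v=13: a=13^4·(≡6), b=13^5·(≡1) mod 13; (6|13)=-1, (1|13)=+1; (−1)^{4·5·6}·(-1)^5·(+1)^4 = -1.
v=2: v_2(a)=7, v_2(b)=11; units ≡ 3, 3 (mod 8); ε·ε+αω+βω = 1·1+7·1+11·1 ≡ 1  ⇒  (a,b)_2 = -1.
v=19: a=19^5·(≡14), b=19^8·(≡1) mod 19; (14|19)=-1, (1|19)=+1; (−1)^{5·8·9}·(-1)^8·(+1)^5 = +1.
v=29: a=29^4·(≡21), b=29^8·(≡8) mod 29; (21|29)=-1, (8|29)=-1; (−1)^{4·8·14}·(-1)^8·(-1)^4 = +1.
(14630, 182 / ℚ) ramifies at {2, 5, 11, 13}: a division algebra.

[2, 5, 11, 13]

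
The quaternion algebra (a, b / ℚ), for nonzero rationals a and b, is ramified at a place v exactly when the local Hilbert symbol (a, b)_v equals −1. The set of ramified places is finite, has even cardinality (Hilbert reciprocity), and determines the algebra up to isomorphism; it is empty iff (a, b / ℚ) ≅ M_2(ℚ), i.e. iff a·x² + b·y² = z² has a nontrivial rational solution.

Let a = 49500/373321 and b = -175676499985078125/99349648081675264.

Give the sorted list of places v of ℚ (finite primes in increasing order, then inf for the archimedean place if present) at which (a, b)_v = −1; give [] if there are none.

(a, b) ≡ (55, -5) mod (ℚ^×)²; places V = {2, 3, 5, 7, 11, 13, 17, 47, ∞}.
(a,b)_47: α=-2, u≡2; β=-4, v≡24 (mod 47); (2|47)=+1, (24|47)=+1; sign (−1)^0·+1^-4·+1^-2 = +1.
(a,b)_3: α=2, u≡1; β=12, v≡1 (mod 3); (1|3)=+1, (1|3)=+1; sign (−1)^0·+1^12·+1^2 = +1.
(a,b)_11: α=1, u≡4; β=4, v≡2 (mod 11); (4|11)=+1, (2|11)=-1; sign (−1)^0·+1^4·-1^1 = -1.
(a,b)_5: α=3, u≡1; β=7, v≡4 (mod 5); (1|5)=+1, (4|5)=+1; sign (−1)^0·+1^7·+1^3 = +1.
(a,b)_7: α=0, u≡6; β=-6, v≡4 (mod 7); (6|7)=-1, (4|7)=+1; sign (−1)^0·-1^-6·+1^0 = +1.
(a,b)_13: α=-2, u≡4; β=-2, v≡2 (mod 13); (4|13)=+1, (2|13)=-1; sign (−1)^0·+1^-2·-1^-2 = +1.
(a,b)_∞: sgn(55)=+, sgn(-5)=−, so +1.
(a,b)_2: α=2, β=-10; u≡7, v≡3 (mod 8); ε(u)ε(v)=1·1, αω(v)=2·1, βω(u)=-10·0; sum ≡ 1  ⇒  -1.
(a,b)_17: α=0, u≡13; β=2, v≡12 (mod 17); (13|17)=+1, (12|17)=-1; sign (−1)^0·+1^2·-1^0 = +1.
Ram(55, -5) = {2, 11}; no ℚ_2-point on the conic.

[2, 11]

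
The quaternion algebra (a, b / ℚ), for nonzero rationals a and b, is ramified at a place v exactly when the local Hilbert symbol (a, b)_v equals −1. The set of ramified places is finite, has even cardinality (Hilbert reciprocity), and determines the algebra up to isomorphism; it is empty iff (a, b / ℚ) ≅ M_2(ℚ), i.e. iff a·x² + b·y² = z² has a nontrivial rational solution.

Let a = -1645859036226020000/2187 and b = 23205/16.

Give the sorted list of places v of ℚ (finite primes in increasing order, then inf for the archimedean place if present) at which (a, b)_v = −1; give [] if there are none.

Mod squares: a ≡ -7854, b ≡ 23205. Check v ∈ {∞, 2, 3, 5, 7, 11, 13, 17, 43}.
v=3: a=3^-7·(≡1), b=3^1·(≡1) mod 3; (1|3)=+1, (1|3)=+1; (−1)^{-7·1·1}·(+1)^1·(+1)^-7 = -1.
v=13: a=13^0·(≡6), b=13^1·(≡10) mod 13; (6|13)=-1, (10|13)=+1; (−1)^{0·1·6}·(-1)^1·(+1)^0 = -1.
v=5: a=5^4·(≡4), b=5^1·(≡1) mod 5; (4|5)=+1, (1|5)=+1; (−1)^{4·1·2}·(+1)^1·(+1)^4 = +1.
v=2: v_2(a)=5, v_2(b)=-4; units ≡ 1, 5 (mod 8); ε·ε+αω+βω = 0·0+5·1+-4·0 ≡ 1  ⇒  (a,b)_2 = -1.
v=11: a=11^1·(≡9), b=11^0·(≡10) mod 11; (9|11)=+1, (10|11)=-1; (−1)^{1·0·5}·(+1)^0·(-1)^1 = -1.
v=7: a=7^7·(≡6), b=7^1·(≡2) mod 7; (6|7)=-1, (2|7)=+1; (−1)^{7·1·3}·(-1)^1·(+1)^7 = +1.
v=43: a=43^2·(≡25), b=43^0·(≡34) mod 43; (25|43)=+1, (34|43)=-1; (−1)^{2·0·21}·(+1)^0·(-1)^2 = +1.
v=∞: -7854 < 0 and 23205 > 0  ⇒  (a,b)_∞ = +1.
v=17: a=17^3·(≡10), b=17^1·(≡12) mod 17; (10|17)=-1, (12|17)=-1; (−1)^{3·1·8}·(-1)^1·(-1)^3 = +1.
(-7854, 23205 / ℚ) ramifies at {2, 3, 11, 13}: a division algebra.

[2, 3, 11, 13]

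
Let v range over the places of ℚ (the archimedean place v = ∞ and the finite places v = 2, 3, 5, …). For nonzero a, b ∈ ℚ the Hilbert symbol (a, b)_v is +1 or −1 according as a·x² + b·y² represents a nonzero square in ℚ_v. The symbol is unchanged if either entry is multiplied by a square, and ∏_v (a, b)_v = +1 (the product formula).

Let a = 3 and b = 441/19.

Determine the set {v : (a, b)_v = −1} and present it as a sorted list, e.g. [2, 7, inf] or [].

[2, 19]

Mod squares: a ≡ 3, b ≡ 19. Check v ∈ {∞, 2, 3, 7, 19}.
v=19: a=19^0·(≡3), b=19^-1·(≡4) mod 19; (3|19)=-1, (4|19)=+1; (−1)^{0·-1·9}·(-1)^-1·(+1)^0 = -1.
v=7: a=7^0·(≡3), b=7^2·(≡6) mod 7; (3|7)=-1, (6|7)=-1; (−1)^{0·2·3}·(-1)^2·(-1)^0 = +1.
v=3: a=3^1·(≡1), b=3^2·(≡1) mod 3; (1|3)=+1, (1|3)=+1; (−1)^{1·2·1}·(+1)^2·(+1)^1 = +1.
v=2: v_2(a)=0, v_2(b)=0; units ≡ 3, 3 (mod 8); ε·ε+αω+βω = 1·1+0·1+0·1 ≡ 1  ⇒  (a,b)_2 = -1.
v=∞: 3 > 0 and 19 > 0  ⇒  (a,b)_∞ = +1.
(3, 19 / ℚ) ramifies at {2, 19}: a division algebra.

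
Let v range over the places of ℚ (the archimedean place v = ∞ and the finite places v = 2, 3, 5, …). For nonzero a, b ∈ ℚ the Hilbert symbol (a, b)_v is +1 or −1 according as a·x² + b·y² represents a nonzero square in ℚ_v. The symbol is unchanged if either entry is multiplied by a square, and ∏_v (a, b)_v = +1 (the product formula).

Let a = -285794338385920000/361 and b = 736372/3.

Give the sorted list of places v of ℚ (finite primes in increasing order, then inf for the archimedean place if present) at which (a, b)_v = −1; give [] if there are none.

(a, b) ≡ (-238, 39) mod (ℚ^×)²; places V = {2, 3, 5, 7, 13, 17, 19, ∞}.
(a,b)_19: α=-2, u≡6; β=0, v≡9 (mod 19); (6|19)=+1, (9|19)=+1; sign (−1)^0·+1^0·+1^-2 = +1.
(a,b)_3: α=0, u≡2; β=-1, v≡1 (mod 3); (2|3)=-1, (1|3)=+1; sign (−1)^0·-1^-1·+1^0 = -1.
(a,b)_5: α=4, u≡3; β=0, v≡4 (mod 5); (3|5)=-1, (4|5)=+1; sign (−1)^0·-1^0·+1^4 = +1.
(a,b)_2: α=15, β=2; u≡1, v≡7 (mod 8); ε(u)ε(v)=0·1, αω(v)=15·0, βω(u)=2·0; sum ≡ 0  ⇒  +1.
(a,b)_17: α=3, u≡3; β=2, v≡5 (mod 17); (3|17)=-1, (5|17)=-1; sign (−1)^0·-1^2·-1^3 = -1.
(a,b)_13: α=2, u≡1; β=1, v≡1 (mod 13); (1|13)=+1, (1|13)=+1; sign (−1)^0·+1^1·+1^2 = +1.
(a,b)_∞: sgn(-238)=−, sgn(39)=+, so +1.
(a,b)_7: α=5, u≡4; β=2, v≡2 (mod 7); (4|7)=+1, (2|7)=+1; sign (−1)^0·+1^2·+1^5 = +1.
Ram(-238, 39) = {3, 17}; no ℚ_3-point on the conic.

[3, 17]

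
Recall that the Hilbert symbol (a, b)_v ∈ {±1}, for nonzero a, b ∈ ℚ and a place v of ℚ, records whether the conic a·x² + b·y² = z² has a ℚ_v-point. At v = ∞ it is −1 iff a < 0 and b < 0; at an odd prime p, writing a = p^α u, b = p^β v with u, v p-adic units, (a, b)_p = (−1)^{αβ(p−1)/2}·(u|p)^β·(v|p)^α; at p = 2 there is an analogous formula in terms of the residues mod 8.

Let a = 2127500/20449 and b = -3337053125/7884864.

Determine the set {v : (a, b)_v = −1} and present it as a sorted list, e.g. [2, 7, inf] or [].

(a, b) ≡ (851, -108965) mod (ℚ^×)²; places V = {2, 3, 5, 7, 11, 13, 19, 23, 31, 37, ∞}.
(a,b)_∞: sgn(851)=+, sgn(-108965)=−, so +1.
(a,b)_13: α=-2, u≡6; β=-2, v≡3 (mod 13); (6|13)=-1, (3|13)=+1; sign (−1)^0·-1^-2·+1^-2 = +1.
(a,b)_11: α=-2, u≡3; β=0, v≡5 (mod 11); (3|11)=+1, (5|11)=+1; sign (−1)^0·+1^0·+1^-2 = +1.
(a,b)_37: α=1, u≡6; β=1, v≡29 (mod 37); (6|37)=-1, (29|37)=-1; sign (−1)^0·-1^1·-1^1 = +1.
(a,b)_31: α=0, u≡14; β=1, v≡7 (mod 31); (14|31)=+1, (7|31)=+1; sign (−1)^0·+1^1·+1^0 = +1.
(a,b)_2: α=2, β=-6; u≡3, v≡3 (mod 8); ε(u)ε(v)=1·1, αω(v)=2·1, βω(u)=-6·1; sum ≡ 1  ⇒  -1.
(a,b)_5: α=4, u≡1; β=5, v≡2 (mod 5); (1|5)=+1, (2|5)=-1; sign (−1)^0·+1^5·-1^4 = +1.
(a,b)_23: α=1, u≡20; β=0, v≡4 (mod 23); (20|23)=-1, (4|23)=+1; sign (−1)^0·-1^0·+1^1 = +1.
(a,b)_3: α=0, u≡2; β=-6, v≡1 (mod 3); (2|3)=-1, (1|3)=+1; sign (−1)^0·-1^-6·+1^0 = +1.
(a,b)_7: α=0, u≡2; β=2, v≡1 (mod 7); (2|7)=+1, (1|7)=+1; sign (−1)^0·+1^2·+1^0 = +1.
(a,b)_19: α=0, u≡14; β=1, v≡3 (mod 19); (14|19)=-1, (3|19)=-1; sign (−1)^0·-1^1·-1^0 = -1.
(851, -108965 / ℚ) ramifies at {2, 19}: a division algebra.

[2, 19]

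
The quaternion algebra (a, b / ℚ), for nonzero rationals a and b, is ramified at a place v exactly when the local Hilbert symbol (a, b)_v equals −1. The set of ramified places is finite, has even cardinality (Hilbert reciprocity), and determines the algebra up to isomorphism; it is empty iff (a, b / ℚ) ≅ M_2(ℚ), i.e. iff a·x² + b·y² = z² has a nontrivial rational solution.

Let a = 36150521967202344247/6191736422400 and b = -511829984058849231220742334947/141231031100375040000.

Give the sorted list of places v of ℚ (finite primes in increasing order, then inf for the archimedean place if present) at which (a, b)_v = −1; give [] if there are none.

Mod squares: a ≡ 7, b ≡ -17017. Check v ∈ {∞, 2, 3, 5, 7, 11, 13, 17, 23}.
v=23: a=23^2·(≡17), b=23^0·(≡9) mod 23; (17|23)=-1, (9|23)=+1; (−1)^{2·0·11}·(-1)^0·(+1)^2 = +1.
v=11: a=11^0·(≡7), b=11^-1·(≡3) mod 11; (7|11)=-1, (3|11)=+1; (−1)^{0·-1·5}·(-1)^-1·(+1)^0 = -1.
v=7: a=7^3·(≡2), b=7^7·(≡3) mod 7; (2|7)=+1, (3|7)=-1; (−1)^{3·7·3}·(+1)^7·(-1)^3 = +1.
v=2: v_2(a)=-22, v_2(b)=-32; units ≡ 7, 7 (mod 8); ε·ε+αω+βω = 1·1+-22·0+-32·0 ≡ 1  ⇒  (a,b)_2 = -1.
v=13: a=13^4·(≡2), b=13^7·(≡4) mod 13; (2|13)=-1, (4|13)=+1; (−1)^{4·7·6}·(-1)^7·(+1)^4 = -1.
v=5: a=5^-2·(≡2), b=5^-4·(≡2) mod 5; (2|5)=-1, (2|5)=-1; (−1)^{-2·-4·2}·(-1)^-4·(-1)^-2 = +1.
v=∞: 7 > 0 and -17017 < 0  ⇒  (a,b)_∞ = +1.
v=3: a=3^-10·(≡1), b=3^-14·(≡2) mod 3; (1|3)=+1, (2|3)=-1; (−1)^{-10·-14·1}·(+1)^-14·(-1)^-10 = +1.
v=17: a=17^8·(≡11), b=17^13·(≡16) mod 17; (11|17)=-1, (16|17)=+1; (−1)^{8·13·8}·(-1)^13·(+1)^8 = -1.
|Ram(7, -17017)| = 4, even; anisotropic at {2, 11, 13, 17}.

[2, 11, 13, 17]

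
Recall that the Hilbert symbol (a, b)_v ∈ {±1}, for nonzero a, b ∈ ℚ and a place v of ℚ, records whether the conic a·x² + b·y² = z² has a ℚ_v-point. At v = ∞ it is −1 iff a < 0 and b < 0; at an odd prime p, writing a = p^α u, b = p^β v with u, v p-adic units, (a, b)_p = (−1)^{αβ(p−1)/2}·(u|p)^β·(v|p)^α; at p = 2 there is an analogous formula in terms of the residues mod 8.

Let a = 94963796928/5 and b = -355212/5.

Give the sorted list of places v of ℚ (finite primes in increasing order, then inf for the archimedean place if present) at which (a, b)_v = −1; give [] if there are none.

(a, b) ≡ (139035, -49335) mod (ℚ^×)²; places V = {2, 3, 5, 7, 11, 13, 23, 31, ∞}.
(a,b)_∞: sgn(139035)=+, sgn(-49335)=−, so +1.
(a,b)_3: α=3, u≡1; β=3, v≡1 (mod 3); (1|3)=+1, (1|3)=+1; sign (−1)^1·+1^3·+1^3 = -1.
(a,b)_11: α=2, u≡7; β=1, v≡3 (mod 11); (7|11)=-1, (3|11)=+1; sign (−1)^0·-1^1·+1^2 = -1.
(a,b)_13: α=1, u≡3; β=1, v≡3 (mod 13); (3|13)=+1, (3|13)=+1; sign (−1)^0·+1^1·+1^1 = +1.
(a,b)_23: α=1, u≡10; β=1, v≡7 (mod 23); (10|23)=-1, (7|23)=-1; sign (−1)^1·-1^1·-1^1 = -1.
(a,b)_31: α=1, u≡23; β=0, v≡22 (mod 31); (23|31)=-1, (22|31)=-1; sign (−1)^0·-1^0·-1^1 = -1.
(a,b)_5: α=-1, u≡3; β=-1, v≡3 (mod 5); (3|5)=-1, (3|5)=-1; sign (−1)^0·-1^-1·-1^-1 = +1.
(a,b)_2: α=6, β=2; u≡3, v≡1 (mod 8); ε(u)ε(v)=1·0, αω(v)=6·0, βω(u)=2·1; sum ≡ 0  ⇒  +1.
(a,b)_7: α=2, u≡1; β=0, v≡2 (mod 7); (1|7)=+1, (2|7)=+1; sign (−1)^0·+1^0·+1^2 = +1.
Ram(139035, -49335) = {3, 11, 23, 31}; no ℚ_3-point on the conic.

[3, 11, 23, 31]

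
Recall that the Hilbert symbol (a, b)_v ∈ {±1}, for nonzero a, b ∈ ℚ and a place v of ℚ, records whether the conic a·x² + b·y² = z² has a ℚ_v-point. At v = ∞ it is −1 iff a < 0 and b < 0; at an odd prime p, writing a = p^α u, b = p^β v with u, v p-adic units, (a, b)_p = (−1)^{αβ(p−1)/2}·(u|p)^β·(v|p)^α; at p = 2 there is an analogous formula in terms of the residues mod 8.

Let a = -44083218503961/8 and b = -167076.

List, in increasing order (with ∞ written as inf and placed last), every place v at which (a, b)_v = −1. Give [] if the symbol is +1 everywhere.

(a, b) ≡ (-9282, -4641) mod (ℚ^×)²; places V = {2, 3, 7, 13, 17, ∞}.
(a,b)_13: α=3, u≡1; β=1, v≡5 (mod 13); (1|13)=+1, (5|13)=-1; sign (−1)^0·+1^1·-1^3 = -1.
(a,b)_∞: sgn(-9282)=−, sgn(-4641)=−, so -1.
(a,b)_2: α=-3, β=2; u≡7, v≡7 (mod 8); ε(u)ε(v)=1·1, αω(v)=-3·0, βω(u)=2·0; sum ≡ 1  ⇒  -1.
(a,b)_3: α=5, u≡2; β=3, v≡1 (mod 3); (2|3)=-1, (1|3)=+1; sign (−1)^1·-1^3·+1^5 = +1.
(a,b)_7: α=5, u≡2; β=1, v≡2 (mod 7); (2|7)=+1, (2|7)=+1; sign (−1)^1·+1^1·+1^5 = -1.
(a,b)_17: α=3, u≡15; β=1, v≡15 (mod 17); (15|17)=+1, (15|17)=+1; sign (−1)^0·+1^1·+1^3 = +1.
(-9282, -4641 / ℚ) ramifies at {2, 7, 13, ∞}: a division algebra.

[2, 7, 13, inf]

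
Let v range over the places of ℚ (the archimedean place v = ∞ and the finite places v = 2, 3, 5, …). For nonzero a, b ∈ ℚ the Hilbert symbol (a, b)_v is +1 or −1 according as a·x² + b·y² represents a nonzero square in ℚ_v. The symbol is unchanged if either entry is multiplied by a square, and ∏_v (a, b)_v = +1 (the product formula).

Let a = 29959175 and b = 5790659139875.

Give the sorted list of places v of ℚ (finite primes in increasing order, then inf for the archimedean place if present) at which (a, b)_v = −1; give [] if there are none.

Mod squares: a ≡ 1247, b ≡ 155. Check v ∈ {∞, 2, 5, 29, 31, 43}.
v=29: a=29^1·(≡8), b=29^2·(≡18) mod 29; (8|29)=-1, (18|29)=-1; (−1)^{1·2·14}·(-1)^2·(-1)^1 = -1.
v=∞: 1247 > 0 and 155 > 0  ⇒  (a,b)_∞ = +1.
v=31: a=31^2·(≡20), b=31^3·(≡18) mod 31; (20|31)=+1, (18|31)=+1; (−1)^{2·3·15}·(+1)^3·(+1)^2 = +1.
v=5: a=5^2·(≡2), b=5^3·(≡4) mod 5; (2|5)=-1, (4|5)=+1; (−1)^{2·3·2}·(-1)^3·(+1)^2 = -1.
v=43: a=43^1·(≡39), b=43^2·(≡37) mod 43; (39|43)=-1, (37|43)=-1; (−1)^{1·2·21}·(-1)^2·(-1)^1 = -1.
v=2: v_2(a)=0, v_2(b)=0; units ≡ 7, 3 (mod 8); ε·ε+αω+βω = 1·1+0·1+0·0 ≡ 1  ⇒  (a,b)_2 = -1.
|Ram(1247, 155)| = 4, even; anisotropic at {2, 5, 29, 43}.

[2, 5, 29, 43]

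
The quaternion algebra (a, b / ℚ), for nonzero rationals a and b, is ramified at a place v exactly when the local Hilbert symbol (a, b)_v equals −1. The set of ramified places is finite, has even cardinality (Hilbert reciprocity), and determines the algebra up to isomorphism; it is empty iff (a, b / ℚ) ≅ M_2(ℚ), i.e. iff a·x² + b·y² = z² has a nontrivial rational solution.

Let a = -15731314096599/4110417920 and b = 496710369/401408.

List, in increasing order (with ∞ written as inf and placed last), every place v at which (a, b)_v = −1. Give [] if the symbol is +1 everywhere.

[2, 5]

(a, b) ≡ (-1955, 2) mod (ℚ^×)²; places V = {2, 3, 5, 7, 17, 19, 23, ∞}.
(a,b)_7: α=-2, u≡5; β=-2, v≡4 (mod 7); (5|7)=-1, (4|7)=+1; sign (−1)^0·-1^-2·+1^-2 = +1.
(a,b)_2: α=-24, β=-13; u≡5, v≡1 (mod 8); ε(u)ε(v)=0·0, αω(v)=-24·0, βω(u)=-13·1; sum ≡ 1  ⇒  -1.
(a,b)_19: α=2, u≡10; β=2, v≡14 (mod 19); (10|19)=-1, (14|19)=-1; sign (−1)^0·-1^2·-1^2 = +1.
(a,b)_∞: sgn(-1955)=−, sgn(2)=+, so +1.
(a,b)_5: α=-1, u≡4; β=0, v≡3 (mod 5); (4|5)=+1, (3|5)=-1; sign (−1)^0·+1^0·-1^-1 = -1.
(a,b)_17: α=3, u≡4; β=2, v≡1 (mod 17); (4|17)=+1, (1|17)=+1; sign (−1)^0·+1^2·+1^3 = +1.
(a,b)_3: α=6, u≡1; β=2, v≡2 (mod 3); (1|3)=+1, (2|3)=-1; sign (−1)^0·+1^2·-1^6 = +1.
(a,b)_23: α=3, u≡20; β=2, v≡18 (mod 23); (20|23)=-1, (18|23)=+1; sign (−1)^0·-1^2·+1^3 = +1.
Ram(-1955, 2) = {2, 5}; no ℚ_2-point on the conic.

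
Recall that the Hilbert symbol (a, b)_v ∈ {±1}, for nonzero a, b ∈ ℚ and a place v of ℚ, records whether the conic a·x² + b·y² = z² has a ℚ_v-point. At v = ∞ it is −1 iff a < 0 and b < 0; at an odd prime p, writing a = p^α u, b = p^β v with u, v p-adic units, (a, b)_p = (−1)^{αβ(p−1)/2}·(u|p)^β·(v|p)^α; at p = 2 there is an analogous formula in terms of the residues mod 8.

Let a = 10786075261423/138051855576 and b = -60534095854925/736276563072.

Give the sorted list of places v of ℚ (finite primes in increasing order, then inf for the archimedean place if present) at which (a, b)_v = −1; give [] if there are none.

(a, b) ≡ (42, -154) mod (ℚ^×)²; places V = {2, 3, 5, 7, 11, 47, 53, ∞}.
(a,b)_7: α=9, u≡3; β=7, v≡5 (mod 7); (3|7)=-1, (5|7)=-1; sign (−1)^1·-1^7·-1^9 = -1.
(a,b)_11: α=2, u≡9; β=3, v≡6 (mod 11); (9|11)=+1, (6|11)=-1; sign (−1)^0·+1^3·-1^2 = +1.
(a,b)_5: α=0, u≡3; β=2, v≡4 (mod 5); (3|5)=-1, (4|5)=+1; sign (−1)^0·-1^2·+1^0 = +1.
(a,b)_∞: sgn(42)=+, sgn(-154)=−, so +1.
(a,b)_47: α=2, u≡25; β=2, v≡12 (mod 47); (25|47)=+1, (12|47)=+1; sign (−1)^0·+1^2·+1^2 = +1.
(a,b)_2: α=-3, β=-7; u≡5, v≡3 (mod 8); ε(u)ε(v)=0·1, αω(v)=-3·1, βω(u)=-7·1; sum ≡ 0  ⇒  +1.
(a,b)_53: α=-4, u≡1; β=-4, v≡22 (mod 53); (1|53)=+1, (22|53)=-1; sign (−1)^0·+1^-4·-1^-4 = +1.
(a,b)_3: α=-7, u≡2; β=-6, v≡2 (mod 3); (2|3)=-1, (2|3)=-1; sign (−1)^0·-1^-6·-1^-7 = -1.
|Ram(42, -154)| = 2, even; anisotropic at {3, 7}.

[3, 7]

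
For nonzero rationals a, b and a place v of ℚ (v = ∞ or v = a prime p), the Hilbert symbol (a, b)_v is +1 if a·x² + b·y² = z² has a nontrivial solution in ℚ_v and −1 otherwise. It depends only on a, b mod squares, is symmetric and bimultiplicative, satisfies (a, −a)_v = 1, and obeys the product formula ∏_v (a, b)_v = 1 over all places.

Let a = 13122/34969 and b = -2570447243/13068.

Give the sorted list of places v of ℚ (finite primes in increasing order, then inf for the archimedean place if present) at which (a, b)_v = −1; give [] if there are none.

(a, b) ≡ (2, -969) mod (ℚ^×)²; places V = {2, 3, 7, 11, 13, 17, 19, 31, ∞}.
(a,b)_13: α=0, u≡8; β=2, v≡2 (mod 13); (8|13)=-1, (2|13)=-1; sign (−1)^0·-1^2·-1^0 = +1.
(a,b)_31: α=0, u≡9; β=2, v≡17 (mod 31); (9|31)=+1, (17|31)=-1; sign (−1)^0·+1^2·-1^0 = +1.
(a,b)_2: α=1, β=-2; u≡1, v≡7 (mod 8); ε(u)ε(v)=0·1, αω(v)=1·0, βω(u)=-2·0; sum ≡ 0  ⇒  +1.
(a,b)_3: α=8, u≡2; β=-3, v≡1 (mod 3); (2|3)=-1, (1|3)=+1; sign (−1)^0·-1^-3·+1^8 = -1.
(a,b)_∞: sgn(2)=+, sgn(-969)=−, so +1.
(a,b)_7: α=0, u≡1; β=2, v≡2 (mod 7); (1|7)=+1, (2|7)=+1; sign (−1)^0·+1^2·+1^0 = +1.
(a,b)_17: α=-2, u≡16; β=1, v≡14 (mod 17); (16|17)=+1, (14|17)=-1; sign (−1)^0·+1^1·-1^-2 = +1.
(a,b)_19: α=0, u≡14; β=1, v≡7 (mod 19); (14|19)=-1, (7|19)=+1; sign (−1)^0·-1^1·+1^0 = -1.
(a,b)_11: α=-2, u≡7; β=-2, v≡6 (mod 11); (7|11)=-1, (6|11)=-1; sign (−1)^0·-1^-2·-1^-2 = +1.
Ram(2, -969) = {3, 19}; no ℚ_3-point on the conic.

[3, 19]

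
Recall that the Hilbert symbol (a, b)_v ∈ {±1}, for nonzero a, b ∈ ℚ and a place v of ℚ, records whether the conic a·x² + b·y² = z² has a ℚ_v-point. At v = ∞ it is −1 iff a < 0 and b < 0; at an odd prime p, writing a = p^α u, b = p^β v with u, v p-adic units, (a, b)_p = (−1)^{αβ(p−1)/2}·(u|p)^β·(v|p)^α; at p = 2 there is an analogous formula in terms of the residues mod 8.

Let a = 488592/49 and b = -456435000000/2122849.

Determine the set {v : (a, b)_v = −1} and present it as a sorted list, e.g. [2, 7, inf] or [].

(a, b) ≡ (377, -115) mod (ℚ^×)²; places V = {2, 3, 5, 7, 13, 23, 29, 31, 47, ∞}.
(a,b)_5: α=0, u≡3; β=7, v≡3 (mod 5); (3|5)=-1, (3|5)=-1; sign (−1)^0·-1^7·-1^0 = -1.
(a,b)_13: α=1, u≡4; β=0, v≡8 (mod 13); (4|13)=+1, (8|13)=-1; sign (−1)^0·+1^0·-1^1 = -1.
(a,b)_7: α=-2, u≡6; β=2, v≡2 (mod 7); (6|7)=-1, (2|7)=+1; sign (−1)^0·-1^2·+1^-2 = +1.
(a,b)_23: α=0, u≡1; β=1, v≡9 (mod 23); (1|23)=+1, (9|23)=+1; sign (−1)^0·+1^1·+1^0 = +1.
(a,b)_2: α=4, β=6; u≡1, v≡5 (mod 8); ε(u)ε(v)=0·0, αω(v)=4·1, βω(u)=6·0; sum ≡ 0  ⇒  +1.
(a,b)_31: α=0, u≡19; β=-2, v≡10 (mod 31); (19|31)=+1, (10|31)=+1; sign (−1)^0·+1^-2·+1^0 = +1.
(a,b)_47: α=0, u≡37; β=-2, v≡23 (mod 47); (37|47)=+1, (23|47)=-1; sign (−1)^0·+1^-2·-1^0 = +1.
(a,b)_3: α=4, u≡2; β=4, v≡2 (mod 3); (2|3)=-1, (2|3)=-1; sign (−1)^0·-1^4·-1^4 = +1.
(a,b)_29: α=1, u≡13; β=0, v≡13 (mod 29); (13|29)=+1, (13|29)=+1; sign (−1)^0·+1^0·+1^1 = +1.
(a,b)_∞: sgn(377)=+, sgn(-115)=−, so +1.
|Ram(377, -115)| = 2, even; anisotropic at {5, 13}.

[5, 13]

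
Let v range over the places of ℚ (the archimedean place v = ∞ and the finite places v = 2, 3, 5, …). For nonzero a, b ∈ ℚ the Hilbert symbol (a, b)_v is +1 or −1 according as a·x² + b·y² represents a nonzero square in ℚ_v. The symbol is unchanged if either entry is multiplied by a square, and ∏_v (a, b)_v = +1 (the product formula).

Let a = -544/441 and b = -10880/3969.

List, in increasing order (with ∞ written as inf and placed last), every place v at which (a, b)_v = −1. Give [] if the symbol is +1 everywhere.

[17, inf]

(a, b) ≡ (-34, -170) mod (ℚ^×)²; places V = {2, 3, 5, 7, 17, ∞}.
(a,b)_2: α=5, β=7; u≡7, v≡3 (mod 8); ε(u)ε(v)=1·1, αω(v)=5·1, βω(u)=7·0; sum ≡ 0  ⇒  +1.
(a,b)_∞: sgn(-34)=−, sgn(-170)=−, so -1.
(a,b)_7: α=-2, u≡1; β=-2, v≡3 (mod 7); (1|7)=+1, (3|7)=-1; sign (−1)^0·+1^-2·-1^-2 = +1.
(a,b)_5: α=0, u≡1; β=1, v≡1 (mod 5); (1|5)=+1, (1|5)=+1; sign (−1)^0·+1^1·+1^0 = +1.
(a,b)_3: α=-2, u≡2; β=-4, v≡1 (mod 3); (2|3)=-1, (1|3)=+1; sign (−1)^0·-1^-4·+1^-2 = +1.
(a,b)_17: α=1, u≡15; β=1, v≡5 (mod 17); (15|17)=+1, (5|17)=-1; sign (−1)^0·+1^1·-1^1 = -1.
Ram(-34, -170) = {17, ∞}; no ℚ_17-point on the conic.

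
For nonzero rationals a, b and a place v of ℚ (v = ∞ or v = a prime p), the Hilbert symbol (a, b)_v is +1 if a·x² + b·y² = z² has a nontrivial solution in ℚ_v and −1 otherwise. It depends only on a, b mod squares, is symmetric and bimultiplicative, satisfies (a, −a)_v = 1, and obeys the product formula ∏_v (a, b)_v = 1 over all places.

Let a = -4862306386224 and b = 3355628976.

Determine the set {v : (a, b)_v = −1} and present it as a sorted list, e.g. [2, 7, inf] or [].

Mod squares: a ≡ -144739, b ≡ 899. Check v ∈ {∞, 2, 3, 7, 23, 29, 31}.
v=23: a=23^3·(≡9), b=23^2·(≡13) mod 23; (9|23)=+1, (13|23)=+1; (−1)^{3·2·11}·(+1)^2·(+1)^3 = +1.
v=∞: -144739 < 0 and 899 > 0  ⇒  (a,b)_∞ = +1.
v=2: v_2(a)=4, v_2(b)=4; units ≡ 5, 3 (mod 8); ε·ε+αω+βω = 0·1+4·1+4·1 ≡ 0  ⇒  (a,b)_2 = +1.
v=3: a=3^4·(≡2), b=3^2·(≡2) mod 3; (2|3)=-1, (2|3)=-1; (−1)^{4·2·1}·(-1)^2·(-1)^4 = +1.
v=7: a=7^3·(≡4), b=7^2·(≡6) mod 7; (4|7)=+1, (6|7)=-1; (−1)^{3·2·3}·(+1)^2·(-1)^3 = -1.
v=31: a=31^1·(≡12), b=31^1·(≡17) mod 31; (12|31)=-1, (17|31)=-1; (−1)^{1·1·15}·(-1)^1·(-1)^1 = -1.
v=29: a=29^1·(≡10), b=29^1·(≡10) mod 29; (10|29)=-1, (10|29)=-1; (−1)^{1·1·14}·(-1)^1·(-1)^1 = +1.
|Ram(-144739, 899)| = 2, even; anisotropic at {7, 31}.

[7, 31]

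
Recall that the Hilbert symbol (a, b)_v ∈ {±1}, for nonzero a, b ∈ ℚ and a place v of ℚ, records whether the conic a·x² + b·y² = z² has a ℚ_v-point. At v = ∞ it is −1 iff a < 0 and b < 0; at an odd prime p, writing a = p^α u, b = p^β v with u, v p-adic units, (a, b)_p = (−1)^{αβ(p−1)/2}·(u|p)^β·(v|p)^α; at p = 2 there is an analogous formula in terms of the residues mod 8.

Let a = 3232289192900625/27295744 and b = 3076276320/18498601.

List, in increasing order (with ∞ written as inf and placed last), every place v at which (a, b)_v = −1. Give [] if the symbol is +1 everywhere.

[2, 13, 17, 19]

Mod squares: a ≡ 34, b ≡ 2470. Check v ∈ {∞, 2, 3, 5, 7, 11, 13, 17, 19, 23, 31}.
v=19: a=19^2·(≡14), b=19^1·(≡7) mod 19; (14|19)=-1, (7|19)=+1; (−1)^{2·1·9}·(-1)^1·(+1)^2 = -1.
v=∞: 34 > 0 and 2470 > 0  ⇒  (a,b)_∞ = +1.
v=5: a=5^4·(≡4), b=5^1·(≡4) mod 5; (4|5)=+1, (4|5)=+1; (−1)^{4·1·2}·(+1)^1·(+1)^4 = +1.
v=11: a=11^2·(≡9), b=11^-2·(≡6) mod 11; (9|11)=+1, (6|11)=-1; (−1)^{2·-2·5}·(+1)^-2·(-1)^2 = +1.
v=31: a=31^2·(≡29), b=31^2·(≡30) mod 31; (29|31)=-1, (30|31)=-1; (−1)^{2·2·15}·(-1)^2·(-1)^2 = +1.
v=17: a=17^-1·(≡15), b=17^-2·(≡11) mod 17; (15|17)=+1, (11|17)=-1; (−1)^{-1·-2·8}·(+1)^-2·(-1)^-1 = -1.
v=3: a=3^6·(≡1), b=3^4·(≡1) mod 3; (1|3)=+1, (1|3)=+1; (−1)^{6·4·1}·(+1)^4·(+1)^6 = +1.
v=7: a=7^-2·(≡6), b=7^0·(≡6) mod 7; (6|7)=-1, (6|7)=-1; (−1)^{-2·0·3}·(-1)^0·(-1)^-2 = +1.
v=23: a=23^0·(≡10), b=23^-2·(≡6) mod 23; (10|23)=-1, (6|23)=+1; (−1)^{0·-2·11}·(-1)^-2·(+1)^0 = +1.
v=13: a=13^2·(≡8), b=13^1·(≡8) mod 13; (8|13)=-1, (8|13)=-1; (−1)^{2·1·6}·(-1)^1·(-1)^2 = -1.
v=2: v_2(a)=-15, v_2(b)=5; units ≡ 1, 3 (mod 8); ε·ε+αω+βω = 0·1+-15·1+5·0 ≡ 1  ⇒  (a,b)_2 = -1.
(34, 2470 / ℚ) ramifies at {2, 13, 17, 19}: a division algebra.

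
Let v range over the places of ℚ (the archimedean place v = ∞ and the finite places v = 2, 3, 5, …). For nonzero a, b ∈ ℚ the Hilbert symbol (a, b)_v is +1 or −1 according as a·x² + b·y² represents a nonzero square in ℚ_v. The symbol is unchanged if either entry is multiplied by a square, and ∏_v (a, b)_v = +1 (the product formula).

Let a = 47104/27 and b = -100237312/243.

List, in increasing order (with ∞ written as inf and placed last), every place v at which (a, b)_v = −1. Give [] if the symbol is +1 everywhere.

Mod squares: a ≡ 138, b ≡ -18354. Check v ∈ {∞, 2, 3, 7, 19, 23}.
v=∞: 138 > 0 and -18354 < 0  ⇒  (a,b)_∞ = +1.
v=2: v_2(a)=11, v_2(b)=15; units ≡ 5, 7 (mod 8); ε·ε+αω+βω = 0·1+11·0+15·1 ≡ 1  ⇒  (a,b)_2 = -1.
v=3: a=3^-3·(≡1), b=3^-5·(≡2) mod 3; (1|3)=+1, (2|3)=-1; (−1)^{-3·-5·1}·(+1)^-5·(-1)^-3 = +1.
v=19: a=19^0·(≡17), b=19^1·(≡8) mod 19; (17|19)=+1, (8|19)=-1; (−1)^{0·1·9}·(+1)^1·(-1)^0 = +1.
v=23: a=23^1·(≡6), b=23^1·(≡15) mod 23; (6|23)=+1, (15|23)=-1; (−1)^{1·1·11}·(+1)^1·(-1)^1 = +1.
v=7: a=7^0·(≡6), b=7^1·(≡5) mod 7; (6|7)=-1, (5|7)=-1; (−1)^{0·1·3}·(-1)^1·(-1)^0 = -1.
(138, -18354 / ℚ) ramifies at {2, 7}: a division algebra.

[2, 7]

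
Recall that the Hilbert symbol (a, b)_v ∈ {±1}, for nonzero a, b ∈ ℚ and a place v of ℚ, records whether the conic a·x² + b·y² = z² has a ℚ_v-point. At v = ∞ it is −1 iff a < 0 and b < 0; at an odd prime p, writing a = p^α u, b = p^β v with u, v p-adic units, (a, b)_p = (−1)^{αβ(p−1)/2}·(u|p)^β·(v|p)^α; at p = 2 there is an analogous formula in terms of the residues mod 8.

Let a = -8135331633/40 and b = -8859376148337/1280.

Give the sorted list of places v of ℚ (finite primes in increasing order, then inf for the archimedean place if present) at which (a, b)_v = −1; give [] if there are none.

(a, b) ≡ (-73370, -36685) mod (ℚ^×)²; places V = {2, 3, 5, 11, 13, 23, 29, ∞}.
(a,b)_13: α=2, u≡7; β=2, v≡3 (mod 13); (7|13)=-1, (3|13)=+1; sign (−1)^0·-1^2·+1^2 = +1.
(a,b)_3: α=8, u≡1; β=10, v≡2 (mod 3); (1|3)=+1, (2|3)=-1; sign (−1)^0·+1^10·-1^8 = +1.
(a,b)_2: α=-3, β=-8; u≡3, v≡3 (mod 8); ε(u)ε(v)=1·1, αω(v)=-3·1, βω(u)=-8·1; sum ≡ 0  ⇒  +1.
(a,b)_29: α=1, u≡22; β=1, v≡11 (mod 29); (22|29)=+1, (11|29)=-1; sign (−1)^0·+1^1·-1^1 = -1.
(a,b)_23: α=1, u≡22; β=1, v≡17 (mod 23); (22|23)=-1, (17|23)=-1; sign (−1)^1·-1^1·-1^1 = -1.
(a,b)_5: α=-1, u≡4; β=-1, v≡3 (mod 5); (4|5)=+1, (3|5)=-1; sign (−1)^0·+1^-1·-1^-1 = -1.
(a,b)_11: α=1, u≡2; β=3, v≡4 (mod 11); (2|11)=-1, (4|11)=+1; sign (−1)^1·-1^3·+1^1 = +1.
(a,b)_∞: sgn(-73370)=−, sgn(-36685)=−, so -1.
(-73370, -36685 / ℚ) ramifies at {5, 23, 29, ∞}: a division algebra.

[5, 23, 29, inf]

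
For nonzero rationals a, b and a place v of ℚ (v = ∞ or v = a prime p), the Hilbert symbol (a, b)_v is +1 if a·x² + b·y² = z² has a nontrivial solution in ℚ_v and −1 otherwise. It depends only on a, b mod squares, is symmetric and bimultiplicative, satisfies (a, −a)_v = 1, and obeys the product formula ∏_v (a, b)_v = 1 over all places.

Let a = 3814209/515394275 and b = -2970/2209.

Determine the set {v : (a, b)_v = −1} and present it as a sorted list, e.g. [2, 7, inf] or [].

[3, 11]

(a, b) ≡ (11, -330) mod (ℚ^×)²; places V = {2, 3, 5, 7, 11, 31, 37, 47, ∞}.
(a,b)_31: α=2, u≡22; β=0, v≡24 (mod 31); (22|31)=-1, (24|31)=-1; sign (−1)^0·-1^0·-1^2 = +1.
(a,b)_5: α=-2, u≡4; β=1, v≡4 (mod 5); (4|5)=+1, (4|5)=+1; sign (−1)^0·+1^1·+1^-2 = +1.
(a,b)_37: α=-4, u≡4; β=0, v≡11 (mod 37); (4|37)=+1, (11|37)=+1; sign (−1)^0·+1^0·+1^-4 = +1.
(a,b)_3: α=4, u≡2; β=3, v≡1 (mod 3); (2|3)=-1, (1|3)=+1; sign (−1)^0·-1^3·+1^4 = -1.
(a,b)_7: α=2, u≡2; β=0, v≡3 (mod 7); (2|7)=+1, (3|7)=-1; sign (−1)^0·+1^0·-1^2 = +1.
(a,b)_11: α=-1, u≡4; β=1, v≡3 (mod 11); (4|11)=+1, (3|11)=+1; sign (−1)^1·+1^1·+1^-1 = -1.
(a,b)_47: α=0, u≡10; β=-2, v≡38 (mod 47); (10|47)=-1, (38|47)=-1; sign (−1)^0·-1^-2·-1^0 = +1.
(a,b)_∞: sgn(11)=+, sgn(-330)=−, so +1.
(a,b)_2: α=0, β=1; u≡3, v≡3 (mod 8); ε(u)ε(v)=1·1, αω(v)=0·1, βω(u)=1·1; sum ≡ 0  ⇒  +1.
Ram(11, -330) = {3, 11}; no ℚ_3-point on the conic.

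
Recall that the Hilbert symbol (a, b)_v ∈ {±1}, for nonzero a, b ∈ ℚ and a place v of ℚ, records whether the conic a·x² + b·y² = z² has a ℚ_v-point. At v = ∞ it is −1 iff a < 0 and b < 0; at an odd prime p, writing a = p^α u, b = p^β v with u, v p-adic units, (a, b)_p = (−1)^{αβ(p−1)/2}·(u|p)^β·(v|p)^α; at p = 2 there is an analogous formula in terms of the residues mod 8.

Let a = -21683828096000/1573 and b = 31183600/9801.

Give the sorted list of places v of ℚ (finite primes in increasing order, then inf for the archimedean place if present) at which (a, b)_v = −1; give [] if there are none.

Mod squares: a ≡ -224720795, b ≡ 1591. Check v ∈ {∞, 2, 3, 5, 7, 11, 13, 37, 41, 43, 53}.
v=13: a=13^-1·(≡2), b=13^0·(≡7) mod 13; (2|13)=-1, (7|13)=-1; (−1)^{-1·0·6}·(-1)^0·(-1)^-1 = -1.
v=37: a=37^1·(≡23), b=37^1·(≡15) mod 37; (23|37)=-1, (15|37)=-1; (−1)^{1·1·18}·(-1)^1·(-1)^1 = +1.
v=11: a=11^-2·(≡9), b=11^-2·(≡2) mod 11; (9|11)=+1, (2|11)=-1; (−1)^{-2·-2·5}·(+1)^-2·(-1)^-2 = +1.
v=∞: -224720795 < 0 and 1591 > 0  ⇒  (a,b)_∞ = +1.
v=3: a=3^0·(≡1), b=3^-4·(≡1) mod 3; (1|3)=+1, (1|3)=+1; (−1)^{0·-4·1}·(+1)^-4·(+1)^0 = +1.
v=2: v_2(a)=10, v_2(b)=4; units ≡ 5, 7 (mod 8); ε·ε+αω+βω = 0·1+10·0+4·1 ≡ 0  ⇒  (a,b)_2 = +1.
v=7: a=7^2·(≡1), b=7^2·(≡2) mod 7; (1|7)=+1, (2|7)=+1; (−1)^{2·2·3}·(+1)^2·(+1)^2 = +1.
v=41: a=41^1·(≡37), b=41^0·(≡33) mod 41; (37|41)=+1, (33|41)=+1; (−1)^{1·0·20}·(+1)^0·(+1)^1 = +1.
v=5: a=5^3·(≡4), b=5^2·(≡4) mod 5; (4|5)=+1, (4|5)=+1; (−1)^{3·2·2}·(+1)^2·(+1)^3 = +1.
v=43: a=43^1·(≡33), b=43^1·(≡27) mod 43; (33|43)=-1, (27|43)=-1; (−1)^{1·1·21}·(-1)^1·(-1)^1 = -1.
v=53: a=53^1·(≡11), b=53^0·(≡29) mod 53; (11|53)=+1, (29|53)=+1; (−1)^{1·0·26}·(+1)^0·(+1)^1 = +1.
|Ram(-224720795, 1591)| = 2, even; anisotropic at {13, 43}.

[13, 43]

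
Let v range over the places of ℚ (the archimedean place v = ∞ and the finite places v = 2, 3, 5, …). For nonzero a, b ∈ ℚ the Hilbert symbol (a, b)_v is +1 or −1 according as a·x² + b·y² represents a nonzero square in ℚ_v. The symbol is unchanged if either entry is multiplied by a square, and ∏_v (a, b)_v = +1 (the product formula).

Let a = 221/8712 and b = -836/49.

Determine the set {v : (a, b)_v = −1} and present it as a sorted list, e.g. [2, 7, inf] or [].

[11, 17]

(a, b) ≡ (442, -209) mod (ℚ^×)²; places V = {2, 3, 7, 11, 13, 17, 19, ∞}.
(a,b)_17: α=1, u≡8; β=0, v≡10 (mod 17); (8|17)=+1, (10|17)=-1; sign (−1)^0·+1^0·-1^1 = -1.
(a,b)_3: α=-2, u≡1; β=0, v≡1 (mod 3); (1|3)=+1, (1|3)=+1; sign (−1)^0·+1^0·+1^-2 = +1.
(a,b)_∞: sgn(442)=+, sgn(-209)=−, so +1.
(a,b)_2: α=-3, β=2; u≡5, v≡7 (mod 8); ε(u)ε(v)=0·1, αω(v)=-3·0, βω(u)=2·1; sum ≡ 0  ⇒  +1.
(a,b)_7: α=0, u≡1; β=-2, v≡4 (mod 7); (1|7)=+1, (4|7)=+1; sign (−1)^0·+1^-2·+1^0 = +1.
(a,b)_19: α=0, u≡5; β=1, v≡15 (mod 19); (5|19)=+1, (15|19)=-1; sign (−1)^0·+1^1·-1^0 = +1.
(a,b)_11: α=-2, u≡2; β=1, v≡9 (mod 11); (2|11)=-1, (9|11)=+1; sign (−1)^0·-1^1·+1^-2 = -1.
(a,b)_13: α=1, u≡2; β=0, v≡10 (mod 13); (2|13)=-1, (10|13)=+1; sign (−1)^0·-1^0·+1^1 = +1.
Ram(442, -209) = {11, 17}; no ℚ_11-point on the conic.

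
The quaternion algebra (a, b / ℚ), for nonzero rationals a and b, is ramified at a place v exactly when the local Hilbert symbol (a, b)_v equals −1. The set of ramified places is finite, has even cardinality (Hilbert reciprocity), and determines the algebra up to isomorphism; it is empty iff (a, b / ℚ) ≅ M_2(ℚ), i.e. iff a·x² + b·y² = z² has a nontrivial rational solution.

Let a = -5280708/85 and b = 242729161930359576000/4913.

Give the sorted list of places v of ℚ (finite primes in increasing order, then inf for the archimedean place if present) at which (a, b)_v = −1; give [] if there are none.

(a, b) ≡ (-310845, 500055) mod (ℚ^×)²; places V = {2, 3, 5, 17, 19, 23, 37, 53, ∞}.
(a,b)_17: α=-1, u≡14; β=-3, v≡10 (mod 17); (14|17)=-1, (10|17)=-1; sign (−1)^0·-1^-3·-1^-1 = +1.
(a,b)_37: α=0, u≡14; β=1, v≡1 (mod 37); (14|37)=-1, (1|37)=+1; sign (−1)^0·-1^1·+1^0 = -1.
(a,b)_19: α=2, u≡15; β=0, v≡15 (mod 19); (15|19)=-1, (15|19)=-1; sign (−1)^0·-1^0·-1^2 = +1.
(a,b)_2: α=2, β=6; u≡3, v≡7 (mod 8); ε(u)ε(v)=1·1, αω(v)=2·0, βω(u)=6·1; sum ≡ 1  ⇒  -1.
(a,b)_23: α=1, u≡8; β=4, v≡6 (mod 23); (8|23)=+1, (6|23)=+1; sign (−1)^0·+1^4·+1^1 = +1.
(a,b)_∞: sgn(-310845)=−, sgn(500055)=+, so +1.
(a,b)_5: α=-1, u≡1; β=3, v≡1 (mod 5); (1|5)=+1, (1|5)=+1; sign (−1)^0·+1^3·+1^-1 = +1.
(a,b)_53: α=1, u≡20; β=3, v≡46 (mod 53); (20|53)=-1, (46|53)=+1; sign (−1)^0·-1^3·+1^1 = -1.
(a,b)_3: α=1, u≡2; β=9, v≡2 (mod 3); (2|3)=-1, (2|3)=-1; sign (−1)^1·-1^9·-1^1 = -1.
(-310845, 500055 / ℚ) ramifies at {2, 3, 37, 53}: a division algebra.

[2, 3, 37, 53]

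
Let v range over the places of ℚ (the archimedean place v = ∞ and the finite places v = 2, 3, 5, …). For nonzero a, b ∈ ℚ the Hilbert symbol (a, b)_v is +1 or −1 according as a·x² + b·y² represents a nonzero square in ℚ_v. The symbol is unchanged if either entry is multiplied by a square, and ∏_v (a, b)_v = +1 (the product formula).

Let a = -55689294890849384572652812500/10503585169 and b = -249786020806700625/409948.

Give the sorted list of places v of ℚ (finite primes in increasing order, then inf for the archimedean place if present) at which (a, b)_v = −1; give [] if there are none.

(a, b) ≡ (-76245, -7) mod (ℚ^×)²; places V = {2, 3, 5, 7, 11, 13, 17, 19, 23, ∞}.
(a,b)_2: α=2, β=-2; u≡3, v≡1 (mod 8); ε(u)ε(v)=1·0, αω(v)=2·0, βω(u)=-2·1; sum ≡ 0  ⇒  +1.
(a,b)_3: α=9, u≡1; β=4, v≡2 (mod 3); (1|3)=+1, (2|3)=-1; sign (−1)^0·+1^4·-1^9 = -1.
(a,b)_23: α=5, u≡10; β=4, v≡4 (mod 23); (10|23)=-1, (4|23)=+1; sign (−1)^0·-1^4·+1^5 = +1.
(a,b)_5: α=7, u≡1; β=4, v≡3 (mod 5); (1|5)=+1, (3|5)=-1; sign (−1)^0·+1^4·-1^7 = -1.
(a,b)_7: α=-2, u≡3; β=-1, v≡6 (mod 7); (3|7)=-1, (6|7)=-1; sign (−1)^0·-1^-1·-1^-2 = -1.
(a,b)_13: α=3, u≡5; β=2, v≡7 (mod 13); (5|13)=-1, (7|13)=-1; sign (−1)^0·-1^2·-1^3 = -1.
(a,b)_∞: sgn(-76245)=−, sgn(-7)=−, so -1.
(a,b)_19: α=4, u≡14; β=2, v≡10 (mod 19); (14|19)=-1, (10|19)=-1; sign (−1)^0·-1^2·-1^4 = +1.
(a,b)_17: α=3, u≡3; β=2, v≡12 (mod 17); (3|17)=-1, (12|17)=-1; sign (−1)^0·-1^2·-1^3 = -1.
(a,b)_11: α=-8, u≡10; β=-4, v≡1 (mod 11); (10|11)=-1, (1|11)=+1; sign (−1)^0·-1^-4·+1^-8 = +1.
(-76245, -7 / ℚ) ramifies at {3, 5, 7, 13, 17, ∞}: a division algebra.

[3, 5, 7, 13, 17, inf]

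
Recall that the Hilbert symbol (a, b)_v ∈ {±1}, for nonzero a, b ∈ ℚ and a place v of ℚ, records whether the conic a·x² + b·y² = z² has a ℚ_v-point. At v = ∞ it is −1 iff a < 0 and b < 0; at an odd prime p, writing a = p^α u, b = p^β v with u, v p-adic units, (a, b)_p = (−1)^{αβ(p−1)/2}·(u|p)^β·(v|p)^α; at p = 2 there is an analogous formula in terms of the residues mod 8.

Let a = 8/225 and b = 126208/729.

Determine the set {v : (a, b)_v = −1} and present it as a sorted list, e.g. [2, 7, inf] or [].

Mod squares: a ≡ 2, b ≡ 493. Check v ∈ {∞, 2, 3, 5, 17, 29}.
v=17: a=17^0·(≡2), b=17^1·(≡11) mod 17; (2|17)=+1, (11|17)=-1; (−1)^{0·1·8}·(+1)^1·(-1)^0 = +1.
v=5: a=5^-2·(≡2), b=5^0·(≡2) mod 5; (2|5)=-1, (2|5)=-1; (−1)^{-2·0·2}·(-1)^0·(-1)^-2 = +1.
v=29: a=29^0·(≡3), b=29^1·(≡15) mod 29; (3|29)=-1, (15|29)=-1; (−1)^{0·1·14}·(-1)^1·(-1)^0 = -1.
v=3: a=3^-2·(≡2), b=3^-6·(≡1) mod 3; (2|3)=-1, (1|3)=+1; (−1)^{-2·-6·1}·(-1)^-6·(+1)^-2 = +1.
v=∞: 2 > 0 and 493 > 0  ⇒  (a,b)_∞ = +1.
v=2: v_2(a)=3, v_2(b)=8; units ≡ 1, 5 (mod 8); ε·ε+αω+βω = 0·0+3·1+8·0 ≡ 1  ⇒  (a,b)_2 = -1.
|Ram(2, 493)| = 2, even; anisotropic at {2, 29}.

[2, 29]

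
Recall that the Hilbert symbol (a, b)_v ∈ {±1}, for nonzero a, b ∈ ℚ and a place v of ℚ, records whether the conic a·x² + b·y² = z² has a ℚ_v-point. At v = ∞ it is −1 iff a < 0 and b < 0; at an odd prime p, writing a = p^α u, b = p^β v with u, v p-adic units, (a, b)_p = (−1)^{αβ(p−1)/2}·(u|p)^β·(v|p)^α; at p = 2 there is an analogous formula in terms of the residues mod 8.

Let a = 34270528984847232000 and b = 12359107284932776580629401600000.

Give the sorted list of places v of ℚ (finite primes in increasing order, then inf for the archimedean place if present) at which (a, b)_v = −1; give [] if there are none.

[2, 5, 23, 31]

Mod squares: a ≡ 3795, b ≡ 121210. Check v ∈ {∞, 2, 3, 5, 7, 11, 17, 23, 31}.
v=11: a=11^1·(≡3), b=11^2·(≡3) mod 11; (3|11)=+1, (3|11)=+1; (−1)^{1·2·5}·(+1)^2·(+1)^1 = +1.
v=31: a=31^2·(≡15), b=31^3·(≡14) mod 31; (15|31)=-1, (14|31)=+1; (−1)^{2·3·15}·(-1)^3·(+1)^2 = -1.
v=17: a=17^2·(≡2), b=17^3·(≡10) mod 17; (2|17)=+1, (10|17)=-1; (−1)^{2·3·8}·(+1)^3·(-1)^2 = +1.
v=∞: 3795 > 0 and 121210 > 0  ⇒  (a,b)_∞ = +1.
v=7: a=7^4·(≡2), b=7^6·(≡6) mod 7; (2|7)=+1, (6|7)=-1; (−1)^{4·6·3}·(+1)^6·(-1)^4 = +1.
v=5: a=5^3·(≡1), b=5^5·(≡2) mod 5; (1|5)=+1, (2|5)=-1; (−1)^{3·5·2}·(+1)^5·(-1)^3 = -1.
v=2: v_2(a)=10, v_2(b)=15; units ≡ 3, 5 (mod 8); ε·ε+αω+βω = 1·0+10·1+15·1 ≡ 1  ⇒  (a,b)_2 = -1.
v=3: a=3^1·(≡2), b=3^2·(≡1) mod 3; (2|3)=-1, (1|3)=+1; (−1)^{1·2·1}·(-1)^2·(+1)^1 = +1.
v=23: a=23^3·(≡6), b=23^5·(≡6) mod 23; (6|23)=+1, (6|23)=+1; (−1)^{3·5·11}·(+1)^5·(+1)^3 = -1.
|Ram(3795, 121210)| = 4, even; anisotropic at {2, 5, 23, 31}.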